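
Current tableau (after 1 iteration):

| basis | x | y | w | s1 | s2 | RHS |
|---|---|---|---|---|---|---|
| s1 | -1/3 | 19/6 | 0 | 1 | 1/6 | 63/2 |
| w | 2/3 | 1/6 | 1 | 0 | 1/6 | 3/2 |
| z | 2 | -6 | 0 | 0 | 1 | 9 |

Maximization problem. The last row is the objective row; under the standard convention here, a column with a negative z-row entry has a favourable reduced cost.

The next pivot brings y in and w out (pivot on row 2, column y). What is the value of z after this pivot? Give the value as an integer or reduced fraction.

Minimum ratio for y: (3/2)/(1/6) = 9.
z changes by −(z-row coeff of y)·ratio = −(-6)·9 = 54.
New z = 9 + 54 = 63.

63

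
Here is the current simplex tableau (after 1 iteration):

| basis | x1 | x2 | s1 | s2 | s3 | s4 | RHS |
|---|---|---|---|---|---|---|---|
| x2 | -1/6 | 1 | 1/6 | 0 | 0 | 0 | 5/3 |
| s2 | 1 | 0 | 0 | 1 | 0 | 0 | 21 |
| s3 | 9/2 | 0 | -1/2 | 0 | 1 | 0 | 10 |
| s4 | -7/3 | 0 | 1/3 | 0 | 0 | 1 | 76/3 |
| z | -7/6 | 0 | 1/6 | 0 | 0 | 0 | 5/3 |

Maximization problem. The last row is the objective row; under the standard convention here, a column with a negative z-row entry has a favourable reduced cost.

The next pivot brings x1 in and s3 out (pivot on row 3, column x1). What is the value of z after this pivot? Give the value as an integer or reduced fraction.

Minimum ratio for x1: 10/(9/2) = 20/9.
z changes by −(z-row coeff of x1)·ratio = −(-7/6)·(20/9) = 70/27.
New z = 5/3 + (70/27) = 115/27.

115/27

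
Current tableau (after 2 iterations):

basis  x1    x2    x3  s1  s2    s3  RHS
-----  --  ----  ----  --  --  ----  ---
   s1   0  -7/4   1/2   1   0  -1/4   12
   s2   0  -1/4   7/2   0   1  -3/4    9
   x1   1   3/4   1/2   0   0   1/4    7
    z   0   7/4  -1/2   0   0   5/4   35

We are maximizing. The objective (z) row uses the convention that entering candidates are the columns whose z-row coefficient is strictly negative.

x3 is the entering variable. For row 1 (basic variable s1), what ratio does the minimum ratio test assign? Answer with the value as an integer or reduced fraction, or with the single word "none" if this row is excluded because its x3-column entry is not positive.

Ratio = RHS / (x3 entry) = 12 / (1/2) = 24.

24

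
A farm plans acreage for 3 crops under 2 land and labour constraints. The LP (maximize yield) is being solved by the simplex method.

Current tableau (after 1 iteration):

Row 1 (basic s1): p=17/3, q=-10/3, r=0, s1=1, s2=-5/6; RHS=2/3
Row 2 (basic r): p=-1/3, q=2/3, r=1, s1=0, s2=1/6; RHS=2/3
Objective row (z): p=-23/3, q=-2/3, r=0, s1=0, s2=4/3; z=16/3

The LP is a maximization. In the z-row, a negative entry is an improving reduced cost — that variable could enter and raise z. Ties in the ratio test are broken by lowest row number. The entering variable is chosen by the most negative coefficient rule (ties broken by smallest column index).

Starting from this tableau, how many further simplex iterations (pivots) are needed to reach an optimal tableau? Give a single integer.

2

pivot: p in, s1 out → z = 106/17
pivot: q in, r out → z = 14
No improving column remains; optimal.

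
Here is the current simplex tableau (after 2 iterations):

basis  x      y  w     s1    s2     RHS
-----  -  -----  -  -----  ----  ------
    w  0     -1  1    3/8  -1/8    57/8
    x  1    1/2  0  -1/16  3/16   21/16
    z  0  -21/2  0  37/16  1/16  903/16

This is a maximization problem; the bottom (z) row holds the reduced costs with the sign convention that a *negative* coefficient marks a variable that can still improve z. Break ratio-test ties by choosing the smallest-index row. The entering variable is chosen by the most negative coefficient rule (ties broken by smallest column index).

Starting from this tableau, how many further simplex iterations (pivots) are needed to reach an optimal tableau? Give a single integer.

1

pivot: y in, x out → z = 84
No improving column remains; optimal.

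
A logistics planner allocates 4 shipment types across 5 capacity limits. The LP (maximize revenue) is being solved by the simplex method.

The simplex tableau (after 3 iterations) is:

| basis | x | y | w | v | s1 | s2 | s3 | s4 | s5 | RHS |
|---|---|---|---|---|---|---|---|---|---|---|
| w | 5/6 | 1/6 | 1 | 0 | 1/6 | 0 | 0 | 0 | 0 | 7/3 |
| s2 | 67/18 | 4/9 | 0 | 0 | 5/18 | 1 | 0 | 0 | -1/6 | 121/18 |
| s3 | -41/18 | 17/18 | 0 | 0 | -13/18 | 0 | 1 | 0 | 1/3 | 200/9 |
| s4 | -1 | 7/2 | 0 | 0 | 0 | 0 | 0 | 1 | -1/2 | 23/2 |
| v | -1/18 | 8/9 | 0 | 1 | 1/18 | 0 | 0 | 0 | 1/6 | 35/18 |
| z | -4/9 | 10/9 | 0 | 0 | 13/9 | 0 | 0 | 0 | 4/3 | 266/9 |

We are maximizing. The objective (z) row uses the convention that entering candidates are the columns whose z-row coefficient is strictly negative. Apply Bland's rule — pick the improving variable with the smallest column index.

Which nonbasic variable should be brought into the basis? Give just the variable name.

x

Objective-row coefficients: x: -4/9, y: 10/9, w: 0, v: 0, s1: 13/9, s2: 0, s3: 0, s4: 0, s5: 4/3.
Improving columns: x. Bland's rule picks the smallest column index → x.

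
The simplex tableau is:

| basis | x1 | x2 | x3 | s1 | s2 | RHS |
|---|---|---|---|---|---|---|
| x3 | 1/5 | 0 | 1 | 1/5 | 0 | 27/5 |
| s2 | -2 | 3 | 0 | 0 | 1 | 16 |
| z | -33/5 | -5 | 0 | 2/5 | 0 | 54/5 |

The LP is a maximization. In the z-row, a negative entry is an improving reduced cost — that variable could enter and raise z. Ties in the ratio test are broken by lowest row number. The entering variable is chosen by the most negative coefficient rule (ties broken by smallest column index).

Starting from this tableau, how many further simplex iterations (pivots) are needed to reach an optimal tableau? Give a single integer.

2

pivot: x1 in, x3 out → z = 189
pivot: x2 in, s2 out → z = 917/3
No improving column remains; optimal.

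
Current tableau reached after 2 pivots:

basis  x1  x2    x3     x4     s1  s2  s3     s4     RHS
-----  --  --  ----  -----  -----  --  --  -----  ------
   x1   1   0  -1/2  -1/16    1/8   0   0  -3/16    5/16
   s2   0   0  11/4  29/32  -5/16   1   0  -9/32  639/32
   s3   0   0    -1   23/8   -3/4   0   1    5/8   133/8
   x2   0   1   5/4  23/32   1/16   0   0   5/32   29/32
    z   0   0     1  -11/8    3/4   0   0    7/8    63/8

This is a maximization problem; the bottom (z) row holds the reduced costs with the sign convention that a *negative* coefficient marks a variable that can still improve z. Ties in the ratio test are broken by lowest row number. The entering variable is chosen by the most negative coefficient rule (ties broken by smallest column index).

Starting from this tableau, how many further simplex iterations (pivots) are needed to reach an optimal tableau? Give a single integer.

pivot: x4 in, x2 out → z = 221/23
No improving column remains; optimal.

1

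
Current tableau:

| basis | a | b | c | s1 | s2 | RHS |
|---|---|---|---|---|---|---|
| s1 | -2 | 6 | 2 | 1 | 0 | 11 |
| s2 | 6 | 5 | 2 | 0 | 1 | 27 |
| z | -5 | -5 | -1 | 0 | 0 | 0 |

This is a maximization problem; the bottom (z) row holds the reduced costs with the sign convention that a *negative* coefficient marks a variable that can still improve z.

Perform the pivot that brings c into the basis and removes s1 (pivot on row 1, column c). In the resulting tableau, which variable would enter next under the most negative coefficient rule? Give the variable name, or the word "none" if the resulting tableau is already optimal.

Pivot element 2. New z-row = old z-row − (-1)·(row 1/2).
Updated z-row coefficients: a: -6, b: -2, c: 0, s1: 1/2, s2: 0.
The most negative is -6 in column a, so a would enter next.

a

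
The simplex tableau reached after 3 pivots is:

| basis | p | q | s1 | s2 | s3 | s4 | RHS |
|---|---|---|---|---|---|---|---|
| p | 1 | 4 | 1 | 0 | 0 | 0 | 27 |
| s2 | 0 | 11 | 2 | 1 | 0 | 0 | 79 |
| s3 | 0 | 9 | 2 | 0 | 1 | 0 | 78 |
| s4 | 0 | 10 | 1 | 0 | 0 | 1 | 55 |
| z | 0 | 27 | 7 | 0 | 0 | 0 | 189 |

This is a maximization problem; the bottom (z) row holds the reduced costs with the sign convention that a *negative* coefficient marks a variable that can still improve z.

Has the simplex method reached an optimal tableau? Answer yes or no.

yes

No objective-row coefficient is strictly negative, so no entering variable exists; the tableau is optimal.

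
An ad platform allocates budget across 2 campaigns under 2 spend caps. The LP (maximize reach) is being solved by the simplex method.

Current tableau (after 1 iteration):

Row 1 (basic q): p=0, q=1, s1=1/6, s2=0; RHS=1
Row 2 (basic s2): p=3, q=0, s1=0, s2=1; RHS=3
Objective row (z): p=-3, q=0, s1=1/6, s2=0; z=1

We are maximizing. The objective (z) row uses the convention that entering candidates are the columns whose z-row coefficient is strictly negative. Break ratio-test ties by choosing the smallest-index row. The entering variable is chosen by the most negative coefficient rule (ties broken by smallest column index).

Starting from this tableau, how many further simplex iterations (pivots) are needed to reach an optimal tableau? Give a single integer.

1

pivot: p in, s2 out → z = 4
No improving column remains; optimal.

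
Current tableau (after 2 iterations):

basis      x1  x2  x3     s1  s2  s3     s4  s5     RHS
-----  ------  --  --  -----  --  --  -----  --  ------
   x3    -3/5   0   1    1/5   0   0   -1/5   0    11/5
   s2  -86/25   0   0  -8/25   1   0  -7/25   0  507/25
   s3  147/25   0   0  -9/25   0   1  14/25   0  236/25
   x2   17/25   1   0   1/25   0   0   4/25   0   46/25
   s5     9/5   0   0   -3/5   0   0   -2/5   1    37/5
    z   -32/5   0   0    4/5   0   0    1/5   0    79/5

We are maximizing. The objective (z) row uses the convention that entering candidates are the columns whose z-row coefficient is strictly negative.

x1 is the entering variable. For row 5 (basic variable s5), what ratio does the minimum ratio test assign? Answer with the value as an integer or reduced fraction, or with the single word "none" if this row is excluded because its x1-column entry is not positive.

Ratio = RHS / (x1 entry) = (37/5) / (9/5) = 37/9.

37/9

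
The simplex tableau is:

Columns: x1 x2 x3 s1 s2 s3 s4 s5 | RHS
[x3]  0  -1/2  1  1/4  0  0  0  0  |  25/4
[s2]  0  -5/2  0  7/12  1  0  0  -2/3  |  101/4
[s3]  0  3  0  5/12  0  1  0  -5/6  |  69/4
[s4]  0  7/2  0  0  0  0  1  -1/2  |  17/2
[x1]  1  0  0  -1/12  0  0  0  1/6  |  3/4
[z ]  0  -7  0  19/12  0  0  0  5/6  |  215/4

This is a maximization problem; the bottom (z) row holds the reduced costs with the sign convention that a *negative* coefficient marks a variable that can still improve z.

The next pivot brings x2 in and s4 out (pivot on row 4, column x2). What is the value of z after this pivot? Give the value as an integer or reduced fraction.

283/4

Minimum ratio for x2: (17/2)/(7/2) = 17/7.
z changes by −(z-row coeff of x2)·ratio = −(-7)·(17/7) = 17.
New z = 215/4 + 17 = 283/4.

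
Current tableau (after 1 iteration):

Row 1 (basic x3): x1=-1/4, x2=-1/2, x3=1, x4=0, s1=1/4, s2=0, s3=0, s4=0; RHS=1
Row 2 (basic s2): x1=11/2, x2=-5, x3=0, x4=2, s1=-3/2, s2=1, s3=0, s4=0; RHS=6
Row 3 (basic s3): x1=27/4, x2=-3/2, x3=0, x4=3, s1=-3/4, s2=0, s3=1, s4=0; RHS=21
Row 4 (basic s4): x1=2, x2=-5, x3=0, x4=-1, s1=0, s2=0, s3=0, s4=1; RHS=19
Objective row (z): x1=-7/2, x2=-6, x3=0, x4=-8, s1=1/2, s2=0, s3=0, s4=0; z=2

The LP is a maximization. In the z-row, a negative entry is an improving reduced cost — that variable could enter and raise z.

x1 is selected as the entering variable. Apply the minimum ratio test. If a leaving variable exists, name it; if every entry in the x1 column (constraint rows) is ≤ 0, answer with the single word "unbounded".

Ratios: row 1 (x3): entry -1/4 ≤ 0, skip; row 2 (s2): 6/(11/2) = 12/11; row 3 (s3): 21/(27/4) = 28/9; row 4 (s4): 19/2 = 19/2.
Minimum ratio is in the s2 row, so s2 leaves.

s2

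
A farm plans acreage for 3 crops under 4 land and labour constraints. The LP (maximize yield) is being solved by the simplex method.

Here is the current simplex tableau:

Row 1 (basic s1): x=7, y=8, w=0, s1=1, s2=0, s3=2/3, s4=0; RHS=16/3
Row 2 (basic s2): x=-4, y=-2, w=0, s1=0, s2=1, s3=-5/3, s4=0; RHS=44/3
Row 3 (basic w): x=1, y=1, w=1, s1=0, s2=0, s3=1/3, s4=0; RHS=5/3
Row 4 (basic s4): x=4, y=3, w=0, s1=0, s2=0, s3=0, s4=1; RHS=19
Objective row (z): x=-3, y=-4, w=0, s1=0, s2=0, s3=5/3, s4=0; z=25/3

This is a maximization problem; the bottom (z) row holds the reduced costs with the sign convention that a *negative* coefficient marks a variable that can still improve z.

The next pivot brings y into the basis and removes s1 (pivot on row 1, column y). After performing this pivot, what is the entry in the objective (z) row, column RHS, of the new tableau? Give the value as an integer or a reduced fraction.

11

Pivot element is row 1, column y: 8.
Normalize row 1: new (row 1, RHS) = (16/3)/8 = 2/3.
z-row ← z-row − (-4)·(new row 1): 25/3 − (-4)·(2/3) = 11.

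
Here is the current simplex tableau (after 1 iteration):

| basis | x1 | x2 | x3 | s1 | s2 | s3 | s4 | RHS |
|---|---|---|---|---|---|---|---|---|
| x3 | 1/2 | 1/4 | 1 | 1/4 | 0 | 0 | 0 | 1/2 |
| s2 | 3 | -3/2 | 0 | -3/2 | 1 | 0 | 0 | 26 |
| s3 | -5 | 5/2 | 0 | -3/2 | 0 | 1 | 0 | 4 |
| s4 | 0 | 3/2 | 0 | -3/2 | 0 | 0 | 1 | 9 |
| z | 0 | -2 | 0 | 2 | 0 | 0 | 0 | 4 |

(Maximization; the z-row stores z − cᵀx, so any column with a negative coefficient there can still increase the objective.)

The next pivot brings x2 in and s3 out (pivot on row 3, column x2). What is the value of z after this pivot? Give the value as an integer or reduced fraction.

Minimum ratio for x2: 4/(5/2) = 8/5.
z changes by −(z-row coeff of x2)·ratio = −(-2)·(8/5) = 16/5.
New z = 4 + (16/5) = 36/5.

36/5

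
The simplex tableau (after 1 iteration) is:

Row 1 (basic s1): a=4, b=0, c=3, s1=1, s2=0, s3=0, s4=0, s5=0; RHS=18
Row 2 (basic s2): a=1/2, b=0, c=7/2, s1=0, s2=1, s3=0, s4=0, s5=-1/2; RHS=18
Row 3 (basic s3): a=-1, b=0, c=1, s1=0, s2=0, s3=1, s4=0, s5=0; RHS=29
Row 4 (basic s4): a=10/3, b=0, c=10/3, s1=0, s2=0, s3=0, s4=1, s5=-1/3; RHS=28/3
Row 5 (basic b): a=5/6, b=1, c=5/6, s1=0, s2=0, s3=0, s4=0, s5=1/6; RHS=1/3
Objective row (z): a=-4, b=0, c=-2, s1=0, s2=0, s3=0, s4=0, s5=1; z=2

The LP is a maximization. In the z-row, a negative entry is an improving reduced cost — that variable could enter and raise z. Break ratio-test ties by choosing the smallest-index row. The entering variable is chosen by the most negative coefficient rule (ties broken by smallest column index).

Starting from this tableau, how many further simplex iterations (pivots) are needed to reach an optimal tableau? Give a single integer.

pivot: a in, b out → z = 18/5
No improving column remains; optimal.

1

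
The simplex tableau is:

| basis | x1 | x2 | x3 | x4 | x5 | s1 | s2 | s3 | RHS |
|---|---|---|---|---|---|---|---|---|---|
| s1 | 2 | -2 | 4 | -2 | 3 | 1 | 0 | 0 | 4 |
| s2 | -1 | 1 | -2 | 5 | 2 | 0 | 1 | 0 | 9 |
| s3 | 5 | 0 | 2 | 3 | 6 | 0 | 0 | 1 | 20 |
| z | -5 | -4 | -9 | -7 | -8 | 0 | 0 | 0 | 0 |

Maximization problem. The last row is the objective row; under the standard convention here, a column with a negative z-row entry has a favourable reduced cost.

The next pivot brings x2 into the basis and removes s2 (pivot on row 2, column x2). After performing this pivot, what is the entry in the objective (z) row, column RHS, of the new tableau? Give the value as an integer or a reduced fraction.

36

Pivot element is row 2, column x2: 1.
Normalize row 2: new (row 2, RHS) = 9/1 = 9.
z-row ← z-row − (-4)·(new row 2): 0 − (-4)·9 = 36.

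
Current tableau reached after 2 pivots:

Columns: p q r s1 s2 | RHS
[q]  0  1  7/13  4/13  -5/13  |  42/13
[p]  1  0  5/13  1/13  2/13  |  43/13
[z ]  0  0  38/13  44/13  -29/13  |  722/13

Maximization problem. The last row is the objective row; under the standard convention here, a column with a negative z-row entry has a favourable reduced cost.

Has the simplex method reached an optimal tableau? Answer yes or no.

Column s2 has objective-row coefficient -29/13, which is negative; an improving pivot exists, so not yet optimal.

no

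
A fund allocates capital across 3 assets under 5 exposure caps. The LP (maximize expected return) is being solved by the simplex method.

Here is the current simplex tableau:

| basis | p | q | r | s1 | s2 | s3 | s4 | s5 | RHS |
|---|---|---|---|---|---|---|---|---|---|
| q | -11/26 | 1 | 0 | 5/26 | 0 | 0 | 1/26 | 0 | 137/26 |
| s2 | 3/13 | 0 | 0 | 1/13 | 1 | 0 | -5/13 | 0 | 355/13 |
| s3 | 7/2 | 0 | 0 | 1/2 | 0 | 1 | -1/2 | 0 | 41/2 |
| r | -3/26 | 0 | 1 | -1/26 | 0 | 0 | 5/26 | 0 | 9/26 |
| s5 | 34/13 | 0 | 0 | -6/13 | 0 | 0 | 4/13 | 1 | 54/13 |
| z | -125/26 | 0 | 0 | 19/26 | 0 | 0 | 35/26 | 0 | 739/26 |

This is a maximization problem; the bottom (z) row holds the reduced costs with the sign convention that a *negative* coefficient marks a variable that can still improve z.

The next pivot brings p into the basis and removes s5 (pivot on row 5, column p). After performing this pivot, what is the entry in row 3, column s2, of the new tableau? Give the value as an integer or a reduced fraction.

Pivot element is row 5, column p: 34/13.
Normalize row 5: new (row 5, s2) = 0/(34/13) = 0.
row 3 ← row 3 − (7/2)·(new row 5): 0 − (7/2)·0 = 0.

0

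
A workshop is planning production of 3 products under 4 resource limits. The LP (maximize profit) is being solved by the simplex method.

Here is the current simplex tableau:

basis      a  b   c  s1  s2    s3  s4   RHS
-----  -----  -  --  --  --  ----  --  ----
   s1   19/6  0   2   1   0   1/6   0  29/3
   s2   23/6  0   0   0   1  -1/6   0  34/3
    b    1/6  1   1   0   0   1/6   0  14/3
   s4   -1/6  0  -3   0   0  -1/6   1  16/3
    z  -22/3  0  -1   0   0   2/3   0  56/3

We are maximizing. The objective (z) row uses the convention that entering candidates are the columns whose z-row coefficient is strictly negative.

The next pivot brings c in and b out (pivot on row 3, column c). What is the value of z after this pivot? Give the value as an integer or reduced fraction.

Minimum ratio for c: (14/3)/1 = 14/3.
z changes by −(z-row coeff of c)·ratio = −(-1)·(14/3) = 14/3.
New z = 56/3 + (14/3) = 70/3.

70/3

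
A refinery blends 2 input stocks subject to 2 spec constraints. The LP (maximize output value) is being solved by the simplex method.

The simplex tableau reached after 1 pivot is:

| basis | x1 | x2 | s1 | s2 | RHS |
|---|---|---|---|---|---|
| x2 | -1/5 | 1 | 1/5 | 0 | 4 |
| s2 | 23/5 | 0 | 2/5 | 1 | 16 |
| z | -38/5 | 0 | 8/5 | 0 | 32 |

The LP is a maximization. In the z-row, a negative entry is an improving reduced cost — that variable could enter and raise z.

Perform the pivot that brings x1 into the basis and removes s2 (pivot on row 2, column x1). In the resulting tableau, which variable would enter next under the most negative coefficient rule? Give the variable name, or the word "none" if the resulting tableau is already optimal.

Pivot element 23/5. New z-row = old z-row − (-38/5)·(row 2/(23/5)).
Updated z-row coefficients: x1: 0, x2: 0, s1: 52/23, s2: 38/23.
No coefficient is strictly negative; the tableau after this pivot is optimal.

none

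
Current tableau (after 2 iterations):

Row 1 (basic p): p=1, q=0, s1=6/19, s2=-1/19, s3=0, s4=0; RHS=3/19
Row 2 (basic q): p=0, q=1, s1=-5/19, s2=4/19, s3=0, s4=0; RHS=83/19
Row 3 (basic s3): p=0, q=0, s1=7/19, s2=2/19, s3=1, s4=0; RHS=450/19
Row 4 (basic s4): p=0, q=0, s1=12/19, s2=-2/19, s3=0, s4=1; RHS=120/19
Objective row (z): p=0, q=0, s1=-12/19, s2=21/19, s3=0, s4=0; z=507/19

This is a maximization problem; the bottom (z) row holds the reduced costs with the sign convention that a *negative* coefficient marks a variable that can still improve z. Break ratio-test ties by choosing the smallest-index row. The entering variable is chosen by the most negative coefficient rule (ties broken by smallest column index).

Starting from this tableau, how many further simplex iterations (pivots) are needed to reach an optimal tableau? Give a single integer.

1

pivot: s1 in, p out → z = 27
No improving column remains; optimal.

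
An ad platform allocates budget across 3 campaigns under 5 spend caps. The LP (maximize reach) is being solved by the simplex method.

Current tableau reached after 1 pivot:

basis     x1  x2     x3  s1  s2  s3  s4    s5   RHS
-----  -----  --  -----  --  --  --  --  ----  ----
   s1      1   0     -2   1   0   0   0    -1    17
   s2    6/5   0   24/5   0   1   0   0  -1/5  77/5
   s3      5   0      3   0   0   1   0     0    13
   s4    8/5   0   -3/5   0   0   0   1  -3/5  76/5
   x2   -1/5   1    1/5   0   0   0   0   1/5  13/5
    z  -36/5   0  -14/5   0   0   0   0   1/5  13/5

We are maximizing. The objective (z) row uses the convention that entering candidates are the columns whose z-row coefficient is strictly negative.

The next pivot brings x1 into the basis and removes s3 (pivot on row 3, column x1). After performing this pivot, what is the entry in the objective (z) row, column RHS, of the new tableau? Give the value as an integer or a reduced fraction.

Pivot element is row 3, column x1: 5.
Normalize row 3: new (row 3, RHS) = 13/5 = 13/5.
z-row ← z-row − (-36/5)·(new row 3): 13/5 − (-36/5)·(13/5) = 533/25.

533/25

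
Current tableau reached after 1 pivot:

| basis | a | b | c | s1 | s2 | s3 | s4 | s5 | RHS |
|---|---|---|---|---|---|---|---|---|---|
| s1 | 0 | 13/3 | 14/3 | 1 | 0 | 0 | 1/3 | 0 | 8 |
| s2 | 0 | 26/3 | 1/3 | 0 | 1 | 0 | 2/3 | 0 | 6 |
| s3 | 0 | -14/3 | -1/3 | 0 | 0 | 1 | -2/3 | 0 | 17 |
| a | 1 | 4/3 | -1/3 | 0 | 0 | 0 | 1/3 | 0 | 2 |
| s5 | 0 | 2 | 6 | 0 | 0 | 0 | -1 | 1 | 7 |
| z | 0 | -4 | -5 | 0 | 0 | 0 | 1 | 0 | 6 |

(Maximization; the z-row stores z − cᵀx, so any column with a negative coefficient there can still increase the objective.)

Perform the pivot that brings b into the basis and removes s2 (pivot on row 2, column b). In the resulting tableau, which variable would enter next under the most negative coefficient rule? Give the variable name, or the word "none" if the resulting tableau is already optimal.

c

Pivot element 26/3. New z-row = old z-row − (-4)·(row 2/(26/3)).
Updated z-row coefficients: a: 0, b: 0, c: -63/13, s1: 0, s2: 6/13, s3: 0, s4: 17/13, s5: 0.
The most negative is -63/13 in column c, so c would enter next.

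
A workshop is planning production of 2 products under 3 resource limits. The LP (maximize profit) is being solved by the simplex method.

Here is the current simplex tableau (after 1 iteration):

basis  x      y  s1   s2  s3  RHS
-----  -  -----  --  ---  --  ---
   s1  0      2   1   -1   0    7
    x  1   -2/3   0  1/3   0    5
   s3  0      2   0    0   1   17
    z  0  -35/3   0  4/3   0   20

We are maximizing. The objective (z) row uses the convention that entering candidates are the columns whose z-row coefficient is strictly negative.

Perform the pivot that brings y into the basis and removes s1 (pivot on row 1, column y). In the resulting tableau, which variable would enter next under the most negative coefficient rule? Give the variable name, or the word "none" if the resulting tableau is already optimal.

Pivot element 2. New z-row = old z-row − (-35/3)·(row 1/2).
Updated z-row coefficients: x: 0, y: 0, s1: 35/6, s2: -9/2, s3: 0.
The most negative is -9/2 in column s2, so s2 would enter next.

s2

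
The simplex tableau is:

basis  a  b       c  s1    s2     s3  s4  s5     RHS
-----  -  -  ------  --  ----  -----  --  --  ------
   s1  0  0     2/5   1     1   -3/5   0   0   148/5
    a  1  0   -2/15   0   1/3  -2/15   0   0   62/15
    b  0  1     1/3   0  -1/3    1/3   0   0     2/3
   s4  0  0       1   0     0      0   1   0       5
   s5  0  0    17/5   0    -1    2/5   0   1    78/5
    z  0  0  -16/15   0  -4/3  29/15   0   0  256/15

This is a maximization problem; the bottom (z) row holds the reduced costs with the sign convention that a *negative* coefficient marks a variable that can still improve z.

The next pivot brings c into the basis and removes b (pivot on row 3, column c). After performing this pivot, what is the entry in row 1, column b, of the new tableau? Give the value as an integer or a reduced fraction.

-6/5

Pivot element is row 3, column c: 1/3.
Normalize row 3: new (row 3, b) = 1/(1/3) = 3.
row 1 ← row 1 − (2/5)·(new row 3): 0 − (2/5)·3 = -6/5.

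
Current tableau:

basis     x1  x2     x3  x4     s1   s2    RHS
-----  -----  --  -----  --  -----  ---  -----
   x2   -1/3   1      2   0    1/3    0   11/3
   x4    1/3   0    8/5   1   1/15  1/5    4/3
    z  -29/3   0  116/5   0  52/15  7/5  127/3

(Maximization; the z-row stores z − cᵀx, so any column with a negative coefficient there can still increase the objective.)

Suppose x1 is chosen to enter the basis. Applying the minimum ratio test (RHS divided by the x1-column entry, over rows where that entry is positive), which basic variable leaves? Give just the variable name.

x4

Ratios: row 1 (x2): entry -1/3 ≤ 0, skip; row 2 (x4): (4/3)/(1/3) = 4.
Minimum ratio 4 is in the x4 row, so x4 leaves.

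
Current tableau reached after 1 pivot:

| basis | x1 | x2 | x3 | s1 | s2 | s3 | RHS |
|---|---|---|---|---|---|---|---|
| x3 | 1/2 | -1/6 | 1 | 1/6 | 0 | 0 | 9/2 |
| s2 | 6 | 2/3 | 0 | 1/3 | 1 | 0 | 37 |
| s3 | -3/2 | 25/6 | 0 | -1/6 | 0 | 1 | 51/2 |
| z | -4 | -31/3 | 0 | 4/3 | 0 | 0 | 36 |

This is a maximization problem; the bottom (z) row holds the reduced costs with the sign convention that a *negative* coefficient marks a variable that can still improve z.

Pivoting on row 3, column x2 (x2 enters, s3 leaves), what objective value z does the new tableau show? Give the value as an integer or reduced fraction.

Minimum ratio for x2: (51/2)/(25/6) = 153/25.
z changes by −(z-row coeff of x2)·ratio = −(-31/3)·(153/25) = 1581/25.
New z = 36 + (1581/25) = 2481/25.

2481/25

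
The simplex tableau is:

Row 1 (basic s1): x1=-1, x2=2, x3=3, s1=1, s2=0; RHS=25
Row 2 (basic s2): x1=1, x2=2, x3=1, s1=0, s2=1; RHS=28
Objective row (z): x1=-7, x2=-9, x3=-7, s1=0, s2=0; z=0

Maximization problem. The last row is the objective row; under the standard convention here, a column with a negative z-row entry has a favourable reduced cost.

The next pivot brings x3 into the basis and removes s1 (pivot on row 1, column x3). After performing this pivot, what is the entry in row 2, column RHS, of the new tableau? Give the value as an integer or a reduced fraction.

Pivot element is row 1, column x3: 3.
Normalize row 1: new (row 1, RHS) = 25/3 = 25/3.
row 2 ← row 2 − 1·(new row 1): 28 − 1·(25/3) = 59/3.

59/3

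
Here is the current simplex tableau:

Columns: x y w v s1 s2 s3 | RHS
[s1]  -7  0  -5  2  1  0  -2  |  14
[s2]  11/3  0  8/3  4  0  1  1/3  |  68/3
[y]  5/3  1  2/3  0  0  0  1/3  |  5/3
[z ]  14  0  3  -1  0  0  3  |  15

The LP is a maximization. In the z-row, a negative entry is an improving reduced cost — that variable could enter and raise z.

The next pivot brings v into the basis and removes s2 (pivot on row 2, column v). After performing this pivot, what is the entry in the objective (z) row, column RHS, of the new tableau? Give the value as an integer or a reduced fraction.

62/3

Pivot element is row 2, column v: 4.
Normalize row 2: new (row 2, RHS) = (68/3)/4 = 17/3.
z-row ← z-row − (-1)·(new row 2): 15 − (-1)·(17/3) = 62/3.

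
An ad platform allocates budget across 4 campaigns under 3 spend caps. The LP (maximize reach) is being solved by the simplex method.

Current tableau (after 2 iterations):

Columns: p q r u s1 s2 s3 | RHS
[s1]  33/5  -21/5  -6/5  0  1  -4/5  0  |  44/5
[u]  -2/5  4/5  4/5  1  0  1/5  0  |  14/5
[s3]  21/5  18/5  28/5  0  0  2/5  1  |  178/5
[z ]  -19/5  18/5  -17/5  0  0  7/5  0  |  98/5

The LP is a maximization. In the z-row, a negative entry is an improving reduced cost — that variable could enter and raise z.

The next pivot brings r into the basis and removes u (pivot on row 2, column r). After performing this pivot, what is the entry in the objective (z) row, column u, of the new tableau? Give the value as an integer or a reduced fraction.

Pivot element is row 2, column r: 4/5.
Normalize row 2: new (row 2, u) = 1/(4/5) = 5/4.
z-row ← z-row − (-17/5)·(new row 2): 0 − (-17/5)·(5/4) = 17/4.

17/4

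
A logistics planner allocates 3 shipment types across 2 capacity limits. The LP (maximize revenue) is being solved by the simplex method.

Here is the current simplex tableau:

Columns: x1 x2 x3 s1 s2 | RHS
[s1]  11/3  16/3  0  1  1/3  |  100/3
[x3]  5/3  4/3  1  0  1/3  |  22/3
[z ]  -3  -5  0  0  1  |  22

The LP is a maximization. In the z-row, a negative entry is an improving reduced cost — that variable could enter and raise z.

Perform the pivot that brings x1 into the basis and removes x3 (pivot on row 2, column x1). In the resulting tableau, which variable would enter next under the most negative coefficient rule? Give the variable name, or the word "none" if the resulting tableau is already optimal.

Pivot element 5/3. New z-row = old z-row − (-3)·(row 2/(5/3)).
Updated z-row coefficients: x1: 0, x2: -13/5, x3: 9/5, s1: 0, s2: 8/5.
The most negative is -13/5 in column x2, so x2 would enter next.

x2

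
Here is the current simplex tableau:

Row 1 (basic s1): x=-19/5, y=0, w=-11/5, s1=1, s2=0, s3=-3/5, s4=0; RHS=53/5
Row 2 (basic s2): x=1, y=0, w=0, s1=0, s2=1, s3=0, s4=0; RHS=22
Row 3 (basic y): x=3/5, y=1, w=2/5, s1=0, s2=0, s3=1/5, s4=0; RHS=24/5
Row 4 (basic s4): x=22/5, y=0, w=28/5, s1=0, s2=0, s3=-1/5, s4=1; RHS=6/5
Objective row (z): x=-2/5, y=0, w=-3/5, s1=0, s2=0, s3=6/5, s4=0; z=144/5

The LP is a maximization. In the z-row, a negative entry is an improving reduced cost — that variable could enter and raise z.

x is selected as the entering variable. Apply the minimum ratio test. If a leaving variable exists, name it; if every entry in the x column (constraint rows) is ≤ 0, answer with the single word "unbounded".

Ratios: row 1 (s1): entry -19/5 ≤ 0, skip; row 2 (s2): 22/1 = 22; row 3 (y): (24/5)/(3/5) = 8; row 4 (s4): (6/5)/(22/5) = 3/11.
Minimum ratio is in the s4 row, so s4 leaves.

s4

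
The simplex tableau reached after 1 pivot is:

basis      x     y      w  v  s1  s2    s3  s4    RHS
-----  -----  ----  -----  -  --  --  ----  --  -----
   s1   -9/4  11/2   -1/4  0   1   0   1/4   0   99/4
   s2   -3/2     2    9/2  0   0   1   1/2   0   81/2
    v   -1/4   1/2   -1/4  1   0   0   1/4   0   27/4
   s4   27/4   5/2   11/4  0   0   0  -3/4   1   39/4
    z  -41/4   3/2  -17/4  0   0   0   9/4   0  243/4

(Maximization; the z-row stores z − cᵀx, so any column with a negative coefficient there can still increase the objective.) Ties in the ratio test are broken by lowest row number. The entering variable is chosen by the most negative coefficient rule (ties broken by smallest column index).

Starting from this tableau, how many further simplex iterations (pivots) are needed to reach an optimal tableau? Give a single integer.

pivot: x in, s4 out → z = 680/9
pivot: w in, x out → z = 834/11
No improving column remains; optimal.

2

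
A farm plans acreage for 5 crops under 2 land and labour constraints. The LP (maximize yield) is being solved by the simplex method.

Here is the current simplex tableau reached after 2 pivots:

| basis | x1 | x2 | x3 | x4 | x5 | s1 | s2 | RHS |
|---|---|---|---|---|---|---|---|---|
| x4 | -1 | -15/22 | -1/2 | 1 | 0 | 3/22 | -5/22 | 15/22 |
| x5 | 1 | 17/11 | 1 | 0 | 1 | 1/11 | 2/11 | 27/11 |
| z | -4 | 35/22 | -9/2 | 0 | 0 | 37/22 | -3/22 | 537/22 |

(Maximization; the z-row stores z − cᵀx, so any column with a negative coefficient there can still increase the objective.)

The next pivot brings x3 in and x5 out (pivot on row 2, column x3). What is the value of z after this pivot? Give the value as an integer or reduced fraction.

390/11

Minimum ratio for x3: (27/11)/1 = 27/11.
z changes by −(z-row coeff of x3)·ratio = −(-9/2)·(27/11) = 243/22.
New z = 537/22 + (243/22) = 390/11.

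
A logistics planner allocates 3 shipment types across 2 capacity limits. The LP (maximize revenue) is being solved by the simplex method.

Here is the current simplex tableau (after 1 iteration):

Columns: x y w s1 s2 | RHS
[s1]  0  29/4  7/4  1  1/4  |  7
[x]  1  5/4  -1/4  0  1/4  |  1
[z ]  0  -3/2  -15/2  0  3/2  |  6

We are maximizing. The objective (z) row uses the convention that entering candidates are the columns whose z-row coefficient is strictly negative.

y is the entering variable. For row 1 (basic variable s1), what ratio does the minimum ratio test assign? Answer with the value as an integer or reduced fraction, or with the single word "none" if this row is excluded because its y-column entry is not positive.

28/29

Ratio = RHS / (y entry) = 7 / (29/4) = 28/29.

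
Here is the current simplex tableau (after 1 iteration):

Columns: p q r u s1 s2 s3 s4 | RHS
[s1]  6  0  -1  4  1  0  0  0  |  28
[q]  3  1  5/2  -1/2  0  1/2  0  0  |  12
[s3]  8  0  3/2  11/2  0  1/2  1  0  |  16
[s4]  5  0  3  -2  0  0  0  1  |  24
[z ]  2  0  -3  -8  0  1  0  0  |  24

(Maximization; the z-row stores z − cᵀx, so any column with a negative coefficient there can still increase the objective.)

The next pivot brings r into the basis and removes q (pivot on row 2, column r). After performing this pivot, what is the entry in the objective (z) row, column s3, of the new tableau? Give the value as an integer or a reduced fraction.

Pivot element is row 2, column r: 5/2.
Normalize row 2: new (row 2, s3) = 0/(5/2) = 0.
z-row ← z-row − (-3)·(new row 2): 0 − (-3)·0 = 0.

0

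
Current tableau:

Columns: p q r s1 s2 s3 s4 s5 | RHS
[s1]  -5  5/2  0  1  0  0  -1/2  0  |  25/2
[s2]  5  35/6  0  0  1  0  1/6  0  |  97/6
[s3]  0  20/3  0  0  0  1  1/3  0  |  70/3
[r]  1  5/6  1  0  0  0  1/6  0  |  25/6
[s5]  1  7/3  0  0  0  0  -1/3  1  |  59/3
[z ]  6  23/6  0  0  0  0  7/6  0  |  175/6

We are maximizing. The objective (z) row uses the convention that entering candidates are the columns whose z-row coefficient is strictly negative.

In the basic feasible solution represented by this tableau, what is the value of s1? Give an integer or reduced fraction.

s1 is basic (row 1); its value is the RHS of that row: 25/2.

25/2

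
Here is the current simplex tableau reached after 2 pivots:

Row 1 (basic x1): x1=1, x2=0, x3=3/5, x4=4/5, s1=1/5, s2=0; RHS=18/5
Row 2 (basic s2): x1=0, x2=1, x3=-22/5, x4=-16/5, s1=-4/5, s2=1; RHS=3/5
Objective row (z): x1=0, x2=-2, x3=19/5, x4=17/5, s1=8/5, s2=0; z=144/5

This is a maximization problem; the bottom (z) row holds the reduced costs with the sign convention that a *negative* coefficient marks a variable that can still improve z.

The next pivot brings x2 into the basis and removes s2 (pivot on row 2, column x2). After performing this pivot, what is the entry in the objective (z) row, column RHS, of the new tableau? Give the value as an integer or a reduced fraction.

30

Pivot element is row 2, column x2: 1.
Normalize row 2: new (row 2, RHS) = (3/5)/1 = 3/5.
z-row ← z-row − (-2)·(new row 2): 144/5 − (-2)·(3/5) = 30.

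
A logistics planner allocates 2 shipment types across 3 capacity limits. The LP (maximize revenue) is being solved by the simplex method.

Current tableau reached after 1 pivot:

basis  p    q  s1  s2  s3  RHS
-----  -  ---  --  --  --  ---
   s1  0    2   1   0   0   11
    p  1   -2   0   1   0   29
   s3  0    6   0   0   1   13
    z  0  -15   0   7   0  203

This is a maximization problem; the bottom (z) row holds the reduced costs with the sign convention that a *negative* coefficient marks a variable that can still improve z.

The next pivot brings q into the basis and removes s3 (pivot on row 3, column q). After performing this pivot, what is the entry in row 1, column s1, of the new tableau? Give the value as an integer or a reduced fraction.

Pivot element is row 3, column q: 6.
Normalize row 3: new (row 3, s1) = 0/6 = 0.
row 1 ← row 1 − 2·(new row 3): 1 − 2·0 = 1.

1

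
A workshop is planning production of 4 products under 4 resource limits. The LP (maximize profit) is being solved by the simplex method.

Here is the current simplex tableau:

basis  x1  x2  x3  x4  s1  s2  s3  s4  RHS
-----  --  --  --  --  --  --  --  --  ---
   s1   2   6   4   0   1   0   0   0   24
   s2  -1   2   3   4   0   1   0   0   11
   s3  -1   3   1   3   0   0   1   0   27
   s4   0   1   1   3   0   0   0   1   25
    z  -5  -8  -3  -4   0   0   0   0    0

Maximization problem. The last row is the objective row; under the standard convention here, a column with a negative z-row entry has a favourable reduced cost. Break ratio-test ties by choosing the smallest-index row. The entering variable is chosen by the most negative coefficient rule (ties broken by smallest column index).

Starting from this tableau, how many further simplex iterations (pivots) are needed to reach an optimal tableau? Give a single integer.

pivot: x2 in, s1 out → z = 32
pivot: x4 in, s2 out → z = 35
pivot: x1 in, x2 out → z = 83
No improving column remains; optimal.

3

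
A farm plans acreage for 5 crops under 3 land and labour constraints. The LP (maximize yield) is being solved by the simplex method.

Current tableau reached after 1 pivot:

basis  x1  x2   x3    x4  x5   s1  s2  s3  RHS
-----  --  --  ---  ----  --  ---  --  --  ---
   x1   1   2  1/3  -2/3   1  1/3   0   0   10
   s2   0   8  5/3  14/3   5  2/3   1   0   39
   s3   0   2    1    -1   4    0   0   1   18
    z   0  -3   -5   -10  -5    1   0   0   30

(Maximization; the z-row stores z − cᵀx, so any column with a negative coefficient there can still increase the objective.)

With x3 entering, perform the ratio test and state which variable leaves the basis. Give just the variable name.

Ratios: row 1 (x1): 10/(1/3) = 30; row 2 (s2): 39/(5/3) = 117/5; row 3 (s3): 18/1 = 18.
Minimum ratio 18 is in the s3 row, so s3 leaves.

s3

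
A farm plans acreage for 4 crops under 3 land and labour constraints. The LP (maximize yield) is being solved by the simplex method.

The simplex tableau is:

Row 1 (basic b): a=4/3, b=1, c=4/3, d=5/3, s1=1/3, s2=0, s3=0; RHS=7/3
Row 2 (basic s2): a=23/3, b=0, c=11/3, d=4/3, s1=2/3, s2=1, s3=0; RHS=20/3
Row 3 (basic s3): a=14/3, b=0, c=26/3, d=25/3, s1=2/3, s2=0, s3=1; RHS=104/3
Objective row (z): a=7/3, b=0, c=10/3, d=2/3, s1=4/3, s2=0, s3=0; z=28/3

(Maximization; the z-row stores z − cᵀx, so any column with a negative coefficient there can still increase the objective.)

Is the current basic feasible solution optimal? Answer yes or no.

No objective-row coefficient is strictly negative, so no entering variable exists; the tableau is optimal.

yes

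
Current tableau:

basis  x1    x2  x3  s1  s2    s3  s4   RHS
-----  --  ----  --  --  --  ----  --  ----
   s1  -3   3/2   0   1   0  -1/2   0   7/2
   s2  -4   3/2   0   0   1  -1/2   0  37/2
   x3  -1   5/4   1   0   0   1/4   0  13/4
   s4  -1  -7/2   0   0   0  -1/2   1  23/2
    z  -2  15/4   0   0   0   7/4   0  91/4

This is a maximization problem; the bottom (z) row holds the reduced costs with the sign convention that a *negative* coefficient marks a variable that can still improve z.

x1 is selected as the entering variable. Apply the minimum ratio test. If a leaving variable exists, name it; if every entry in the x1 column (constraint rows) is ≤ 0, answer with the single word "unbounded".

x1-column entries: row 1: -3, row 2: -4, row 3: -1, row 4: -1. All ≤ 0, so x1 can increase without bound; the LP is unbounded in this direction.

unbounded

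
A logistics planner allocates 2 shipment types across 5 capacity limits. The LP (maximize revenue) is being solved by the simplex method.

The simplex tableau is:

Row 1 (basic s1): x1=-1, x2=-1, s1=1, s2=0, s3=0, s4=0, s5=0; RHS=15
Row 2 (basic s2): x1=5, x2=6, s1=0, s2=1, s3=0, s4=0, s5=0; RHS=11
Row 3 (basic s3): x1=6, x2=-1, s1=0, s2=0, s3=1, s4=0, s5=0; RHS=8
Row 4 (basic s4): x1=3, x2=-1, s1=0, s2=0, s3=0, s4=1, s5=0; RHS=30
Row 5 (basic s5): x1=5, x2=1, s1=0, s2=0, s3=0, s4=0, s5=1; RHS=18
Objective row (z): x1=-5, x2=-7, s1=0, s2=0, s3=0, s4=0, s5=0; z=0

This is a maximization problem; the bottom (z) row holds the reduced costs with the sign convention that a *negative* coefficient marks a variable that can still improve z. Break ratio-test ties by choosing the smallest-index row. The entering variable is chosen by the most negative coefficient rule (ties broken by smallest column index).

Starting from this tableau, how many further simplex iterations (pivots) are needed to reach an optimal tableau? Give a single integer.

pivot: x2 in, s2 out → z = 77/6
No improving column remains; optimal.

1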